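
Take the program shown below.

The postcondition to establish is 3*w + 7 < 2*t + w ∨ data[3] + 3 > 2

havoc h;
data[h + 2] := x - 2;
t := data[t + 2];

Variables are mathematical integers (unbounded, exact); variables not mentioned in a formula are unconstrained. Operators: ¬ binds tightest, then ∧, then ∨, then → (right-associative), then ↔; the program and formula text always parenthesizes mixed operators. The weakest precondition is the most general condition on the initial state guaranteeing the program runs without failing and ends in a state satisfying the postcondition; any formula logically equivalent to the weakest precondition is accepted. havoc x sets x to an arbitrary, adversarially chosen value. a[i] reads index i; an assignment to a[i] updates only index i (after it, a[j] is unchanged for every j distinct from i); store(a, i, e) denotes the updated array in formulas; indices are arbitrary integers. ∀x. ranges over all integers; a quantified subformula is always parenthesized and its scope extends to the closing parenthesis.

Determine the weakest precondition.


Working backward. After the program, the postcondition 3*w + 7 < 2*t + w ∨ data[3] + 3 > 2 must hold; in canonical form it is 2*w < 2*t - 7 ∨ data[3] > -1.
Before t := data[t + 2]: 2*w < 2*data[t + 2] - 7 ∨ data[3] > -1
Before data[h + 2] := x - 2: 2*w < 2*store(data, h + 2, x - 2)[t + 2] - 7 ∨ store(data, h + 2, x - 2)[3] > -1
Before havoc h: ∀h_1. (2*w < 2*store(data, h_1 + 2, x - 2)[t + 2] - 7 ∨ store(data, h_1 + 2, x - 2)[3] > -1)
Answer: WP = ∀h_1. (2*w < 2*store(data, h_1 + 2, x - 2)[t + 2] - 7 ∨ store(data, h_1 + 2, x - 2)[3] > -1)


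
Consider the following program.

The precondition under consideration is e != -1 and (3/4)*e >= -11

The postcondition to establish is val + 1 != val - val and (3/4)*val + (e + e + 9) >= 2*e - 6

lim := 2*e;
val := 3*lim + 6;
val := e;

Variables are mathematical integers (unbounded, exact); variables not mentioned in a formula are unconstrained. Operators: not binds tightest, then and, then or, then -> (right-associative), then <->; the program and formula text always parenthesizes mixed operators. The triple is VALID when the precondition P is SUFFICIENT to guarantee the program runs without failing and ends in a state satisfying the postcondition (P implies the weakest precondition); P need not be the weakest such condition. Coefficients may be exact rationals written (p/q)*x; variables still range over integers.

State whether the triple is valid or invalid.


Working backward. After the program, the postcondition val + 1 != val - val and (3/4)*val + (e + e + 9) >= 2*e - 6 must hold; in canonical form it is val != -1 and (3/4)*val >= -15.
Before val := e: e != -1 and (3/4)*e >= -15
Before val := 3*lim + 6: e != -1 and (3/4)*e >= -15
Before lim := 2*e: e != -1 and (3/4)*e >= -15
The weakest precondition is e != -1 and (3/4)*e >= -15.
Check whether e != -1 and (3/4)*e >= -11 implies it.
Every state satisfying the precondition satisfies the weakest precondition: the implication holds.
Answer: valid


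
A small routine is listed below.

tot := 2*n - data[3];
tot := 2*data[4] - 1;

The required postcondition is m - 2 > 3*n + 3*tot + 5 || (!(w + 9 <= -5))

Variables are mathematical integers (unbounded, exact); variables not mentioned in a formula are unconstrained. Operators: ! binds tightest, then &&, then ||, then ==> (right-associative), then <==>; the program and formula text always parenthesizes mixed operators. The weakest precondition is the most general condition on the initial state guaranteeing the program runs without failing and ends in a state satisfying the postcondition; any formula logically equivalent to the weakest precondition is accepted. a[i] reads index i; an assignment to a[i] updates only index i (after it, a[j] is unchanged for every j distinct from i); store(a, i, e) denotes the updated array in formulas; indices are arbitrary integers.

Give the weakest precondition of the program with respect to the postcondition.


Working backward. After the program, the postcondition m - 2 > 3*n + 3*tot + 5 || (!(w + 9 <= -5)) must hold; in canonical form it is m > 3*n + 3*tot + 7 || (!(w <= -14)).
Before tot := 2*data[4] - 1: m > 6*data[4] + 3*n + 4 || (!(w <= -14))
Before tot := 2*n - data[3]: m > 6*data[4] + 3*n + 4 || (!(w <= -14))
Answer: WP = m > 6*data[4] + 3*n + 4 || (!(w <= -14))


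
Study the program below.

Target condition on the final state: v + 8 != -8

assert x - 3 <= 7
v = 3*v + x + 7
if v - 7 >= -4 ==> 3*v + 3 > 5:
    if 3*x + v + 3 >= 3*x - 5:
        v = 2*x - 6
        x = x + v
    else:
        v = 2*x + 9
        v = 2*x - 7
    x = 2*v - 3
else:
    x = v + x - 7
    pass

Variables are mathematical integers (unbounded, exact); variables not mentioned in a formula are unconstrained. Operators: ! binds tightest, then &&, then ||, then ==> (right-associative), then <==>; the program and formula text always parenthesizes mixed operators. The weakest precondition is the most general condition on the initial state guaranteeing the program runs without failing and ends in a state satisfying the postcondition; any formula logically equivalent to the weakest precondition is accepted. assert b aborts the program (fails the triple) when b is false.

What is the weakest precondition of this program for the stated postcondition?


Working backward. After the program, the postcondition v + 8 != -8 must hold; in canonical form it is v != -16.
Then branch requires (v >= -8 ==> 2*x != -10) && ((!(v >= -8)) ==> 2*x != -9); else branch requires v != -16.
Before the if: ((v >= 3 ==> 3*v > 2) ==> ((v >= -8 ==> 2*x != -10) && ((!(v >= -8)) ==> 2*x != -9))) && ((!(v >= 3 ==> 3*v > 2)) ==> v != -16)
Before v := 3*v + x + 7: ((3*v + x >= -4 ==> 9*v + 3*x > -19) ==> ((3*v + x >= -15 ==> 2*x != -10) && ((!(3*v + x >= -15)) ==> 2*x != -9))) && ((!(3*v + x >= -4 ==> 9*v + 3*x > -19)) ==> 3*v + x != -23)
Before assert x - 3 <= 7: x <= 10 && ((3*v + x >= -4 ==> 9*v + 3*x > -19) ==> ((3*v + x >= -15 ==> 2*x != -10) && ((!(3*v + x >= -15)) ==> 2*x != -9))) && ((!(3*v + x >= -4 ==> 9*v + 3*x > -19)) ==> 3*v + x != -23)
Answer: WP = x <= 10 && ((3*v + x >= -4 ==> 9*v + 3*x > -19) ==> ((3*v + x >= -15 ==> 2*x != -10) && ((!(3*v + x >= -15)) ==> 2*x != -9))) && ((!(3*v + x >= -4 ==> 9*v + 3*x > -19)) ==> 3*v + x != -23)


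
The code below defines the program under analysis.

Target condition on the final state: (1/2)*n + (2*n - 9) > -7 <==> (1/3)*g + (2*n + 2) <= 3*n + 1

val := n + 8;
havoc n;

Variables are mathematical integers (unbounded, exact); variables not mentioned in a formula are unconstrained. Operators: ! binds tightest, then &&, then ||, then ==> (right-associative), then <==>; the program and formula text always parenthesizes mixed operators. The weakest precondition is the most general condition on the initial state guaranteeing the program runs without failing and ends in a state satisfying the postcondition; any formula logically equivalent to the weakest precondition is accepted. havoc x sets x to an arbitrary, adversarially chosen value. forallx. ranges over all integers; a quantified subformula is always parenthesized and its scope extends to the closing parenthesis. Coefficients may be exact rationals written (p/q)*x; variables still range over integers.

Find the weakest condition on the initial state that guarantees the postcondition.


Working backward. After the program, the postcondition (1/2)*n + (2*n - 9) > -7 <==> (1/3)*g + (2*n + 2) <= 3*n + 1 must hold; in canonical form it is (5/2)*n > 2 <==> (1/3)*g <= n - 1.
Before havoc n: forall n_1. ((5/2)*n_1 > 2 <==> (1/3)*g <= n_1 - 1)
Before val := n + 8: forall n_1. ((5/2)*n_1 > 2 <==> (1/3)*g <= n_1 - 1)
Answer: WP = forall n_1. ((5/2)*n_1 > 2 <==> (1/3)*g <= n_1 - 1)


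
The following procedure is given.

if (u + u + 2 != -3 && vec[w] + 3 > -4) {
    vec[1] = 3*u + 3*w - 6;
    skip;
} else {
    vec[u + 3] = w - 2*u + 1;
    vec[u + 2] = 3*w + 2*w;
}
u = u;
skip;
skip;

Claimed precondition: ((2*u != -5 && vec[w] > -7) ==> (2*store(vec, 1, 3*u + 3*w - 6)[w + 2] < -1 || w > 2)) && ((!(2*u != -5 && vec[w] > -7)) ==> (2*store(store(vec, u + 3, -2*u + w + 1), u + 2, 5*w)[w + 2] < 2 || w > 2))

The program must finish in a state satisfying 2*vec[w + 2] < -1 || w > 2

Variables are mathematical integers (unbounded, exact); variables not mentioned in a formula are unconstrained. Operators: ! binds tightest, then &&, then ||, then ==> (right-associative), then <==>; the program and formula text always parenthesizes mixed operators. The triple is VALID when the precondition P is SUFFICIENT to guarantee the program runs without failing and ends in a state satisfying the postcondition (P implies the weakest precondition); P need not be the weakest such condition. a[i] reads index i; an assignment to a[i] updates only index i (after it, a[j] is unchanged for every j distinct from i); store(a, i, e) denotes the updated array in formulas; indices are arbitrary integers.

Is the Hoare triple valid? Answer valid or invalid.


Working backward. After the program, 2*vec[w + 2] < -1 || w > 2 must hold.
Before skip: 2*vec[w + 2] < -1 || w > 2
Before skip: 2*vec[w + 2] < -1 || w > 2
Before u := u: 2*vec[w + 2] < -1 || w > 2
Then branch requires 2*store(vec, 1, 3*u + 3*w - 6)[w + 2] < -1 || w > 2; else branch requires 2*store(store(vec, u + 3, -2*u + w + 1), u + 2, 5*w)[w + 2] < -1 || w > 2.
Before the if: ((2*u != -5 && vec[w] > -7) ==> (2*store(vec, 1, 3*u + 3*w - 6)[w + 2] < -1 || w > 2)) && ((!(2*u != -5 && vec[w] > -7)) ==> (2*store(store(vec, u + 3, -2*u + w + 1), u + 2, 5*w)[w + 2] < -1 || w > 2))
The weakest precondition is ((2*u != -5 && vec[w] > -7) ==> (2*store(vec, 1, 3*u + 3*w - 6)[w + 2] < -1 || w > 2)) && ((!(2*u != -5 && vec[w] > -7)) ==> (2*store(store(vec, u + 3, -2*u + w + 1), u + 2, 5*w)[w + 2] < -1 || w > 2)).
Check whether ((2*u != -5 && vec[w] > -7) ==> (2*store(vec, 1, 3*u + 3*w - 6)[w + 2] < -1 || w > 2)) && ((!(2*u != -5 && vec[w] > -7)) ==> (2*store(store(vec, u + 3, -2*u + w + 1), u + 2, 5*w)[w + 2] < 2 || w > 2)) implies it.
Countermodel: at the initial state u = -6516, vec = {[-6517] = -7, [-6515] = 0, [-6514] = 4, [-6513] = 4, [1] = 4, elsewhere 4}, w = -6517, the precondition holds but the weakest precondition fails.
Answer: invalid


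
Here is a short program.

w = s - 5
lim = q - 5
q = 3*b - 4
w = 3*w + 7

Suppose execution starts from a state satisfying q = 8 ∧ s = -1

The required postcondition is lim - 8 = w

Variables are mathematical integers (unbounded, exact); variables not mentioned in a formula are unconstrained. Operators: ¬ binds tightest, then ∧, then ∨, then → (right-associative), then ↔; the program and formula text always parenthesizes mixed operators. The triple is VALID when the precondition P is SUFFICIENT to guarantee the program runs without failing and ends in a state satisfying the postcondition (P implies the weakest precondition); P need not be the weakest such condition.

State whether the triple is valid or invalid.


Working backward. After the program, the postcondition lim - 8 = w must hold; in canonical form it is lim = w + 8.
Before w := 3*w + 7: lim = 3*w + 15
Before q := 3*b - 4: lim = 3*w + 15
Before lim := q - 5: q = 3*w + 20
Before w := s - 5: q = 3*s + 5
The weakest precondition is q = 3*s + 5.
Check whether q = 8 ∧ s = -1 implies it.
Countermodel: at the initial state q = 8, s = -1, the precondition holds but the weakest precondition fails.
Answer: invalid


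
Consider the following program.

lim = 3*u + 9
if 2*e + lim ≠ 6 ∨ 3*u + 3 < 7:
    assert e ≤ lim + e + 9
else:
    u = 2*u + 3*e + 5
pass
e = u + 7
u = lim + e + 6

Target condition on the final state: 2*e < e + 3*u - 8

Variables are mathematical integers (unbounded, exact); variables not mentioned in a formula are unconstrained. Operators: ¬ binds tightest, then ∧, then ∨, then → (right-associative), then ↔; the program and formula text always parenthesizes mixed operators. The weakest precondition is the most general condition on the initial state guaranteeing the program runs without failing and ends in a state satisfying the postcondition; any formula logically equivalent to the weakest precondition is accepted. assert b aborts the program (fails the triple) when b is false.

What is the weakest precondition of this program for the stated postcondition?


Working backward. After the program, the postcondition 2*e < e + 3*u - 8 must hold; in canonical form it is e < 3*u - 8.
Before u := lim + e + 6: 2*e + 3*lim > -10
Before e := u + 7: 3*lim + 2*u > -24
Before skip: 3*lim + 2*u > -24
Then branch requires lim ≥ -9 ∧ 3*lim + 2*u > -24; else branch requires 6*e + 3*lim + 4*u > -34.
Before the if: ((2*e + lim ≠ 6 ∨ 3*u < 4) → (lim ≥ -9 ∧ 3*lim + 2*u > -24)) ∧ ((¬(2*e + lim ≠ 6 ∨ 3*u < 4)) → 6*e + 3*lim + 4*u > -34)
Before lim := 3*u + 9: ((2*e + 3*u ≠ -3 ∨ 3*u < 4) → (3*u ≥ -18 ∧ 11*u > -51)) ∧ ((¬(2*e + 3*u ≠ -3 ∨ 3*u < 4)) → 6*e + 13*u > -61)
Answer: WP = ((2*e + 3*u ≠ -3 ∨ 3*u < 4) → (3*u ≥ -18 ∧ 11*u > -51)) ∧ ((¬(2*e + 3*u ≠ -3 ∨ 3*u < 4)) → 6*e + 13*u > -61)


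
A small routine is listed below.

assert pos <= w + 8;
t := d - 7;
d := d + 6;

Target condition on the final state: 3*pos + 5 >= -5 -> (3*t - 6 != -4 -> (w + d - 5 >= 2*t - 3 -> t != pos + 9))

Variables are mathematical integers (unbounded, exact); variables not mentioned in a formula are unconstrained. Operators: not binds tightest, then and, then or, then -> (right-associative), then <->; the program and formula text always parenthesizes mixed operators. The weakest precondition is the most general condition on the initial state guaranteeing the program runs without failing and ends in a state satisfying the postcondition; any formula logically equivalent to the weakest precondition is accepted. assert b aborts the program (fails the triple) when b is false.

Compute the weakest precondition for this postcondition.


Working backward. After the program, the postcondition 3*pos + 5 >= -5 -> (3*t - 6 != -4 -> (w + d - 5 >= 2*t - 3 -> t != pos + 9)) must hold; in canonical form it is 3*pos >= -10 -> (3*t != 2 -> (d + w >= 2*t + 2 -> t != pos + 9)).
Before d := d + 6: 3*pos >= -10 -> (3*t != 2 -> (d + w >= 2*t - 4 -> t != pos + 9))
Before t := d - 7: 3*pos >= -10 -> (3*d != 23 -> (w >= d - 18 -> d != pos + 16))
Before assert pos <= w + 8: pos <= w + 8 and (3*pos >= -10 -> (3*d != 23 -> (w >= d - 18 -> d != pos + 16)))
Answer: WP = pos <= w + 8 and (3*pos >= -10 -> (3*d != 23 -> (w >= d - 18 -> d != pos + 16)))


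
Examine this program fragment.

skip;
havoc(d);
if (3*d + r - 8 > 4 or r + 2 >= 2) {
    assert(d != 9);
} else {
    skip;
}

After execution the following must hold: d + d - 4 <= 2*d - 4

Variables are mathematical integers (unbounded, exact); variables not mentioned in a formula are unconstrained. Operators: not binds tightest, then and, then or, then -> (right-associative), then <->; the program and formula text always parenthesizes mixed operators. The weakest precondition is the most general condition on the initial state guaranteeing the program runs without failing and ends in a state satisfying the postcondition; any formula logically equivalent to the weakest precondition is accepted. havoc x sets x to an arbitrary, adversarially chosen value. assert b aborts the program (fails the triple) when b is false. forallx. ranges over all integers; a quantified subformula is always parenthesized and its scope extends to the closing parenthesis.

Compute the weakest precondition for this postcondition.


Working backward. After the program, the postcondition d + d - 4 <= 2*d - 4 must hold; in canonical form it is true.
Then branch requires d != 9; else branch requires true.
Before the if: (3*d + r > 12 or r >= 0) -> d != 9
Before havoc d: forall d_1. ((3*d_1 + r > 12 or r >= 0) -> d_1 != 9)
Before skip: forall d_1. ((3*d_1 + r > 12 or r >= 0) -> d_1 != 9)
Answer: WP = forall d_1. ((3*d_1 + r > 12 or r >= 0) -> d_1 != 9)


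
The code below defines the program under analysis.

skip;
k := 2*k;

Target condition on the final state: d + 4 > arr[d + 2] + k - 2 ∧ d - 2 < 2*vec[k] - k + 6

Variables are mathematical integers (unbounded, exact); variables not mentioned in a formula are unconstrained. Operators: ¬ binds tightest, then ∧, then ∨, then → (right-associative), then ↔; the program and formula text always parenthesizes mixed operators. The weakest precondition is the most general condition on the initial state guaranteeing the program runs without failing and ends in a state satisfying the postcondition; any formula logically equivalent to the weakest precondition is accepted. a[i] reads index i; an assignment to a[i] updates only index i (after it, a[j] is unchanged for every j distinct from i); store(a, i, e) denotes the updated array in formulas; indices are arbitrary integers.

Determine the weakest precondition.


Working backward. After the program, the postcondition d + 4 > arr[d + 2] + k - 2 ∧ d - 2 < 2*vec[k] - k + 6 must hold; in canonical form it is d > arr[d + 2] + k - 6 ∧ d + k < 2*vec[k] + 8.
Before k := 2*k: d > arr[d + 2] + 2*k - 6 ∧ d + 2*k < 2*vec[2*k] + 8
Before skip: d > arr[d + 2] + 2*k - 6 ∧ d + 2*k < 2*vec[2*k] + 8
Answer: WP = d > arr[d + 2] + 2*k - 6 ∧ d + 2*k < 2*vec[2*k] + 8


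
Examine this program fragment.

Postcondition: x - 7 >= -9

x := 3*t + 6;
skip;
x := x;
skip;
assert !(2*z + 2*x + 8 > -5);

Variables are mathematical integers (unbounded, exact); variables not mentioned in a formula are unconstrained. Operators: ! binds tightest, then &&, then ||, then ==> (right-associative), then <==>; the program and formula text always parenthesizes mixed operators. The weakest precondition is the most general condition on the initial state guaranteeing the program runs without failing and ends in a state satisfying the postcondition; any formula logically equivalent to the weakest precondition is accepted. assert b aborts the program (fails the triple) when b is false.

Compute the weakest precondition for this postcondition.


Working backward. After the program, the postcondition x - 7 >= -9 must hold; in canonical form it is x >= -2.
Before assert !(2*z + 2*x + 8 > -5): (!(2*x + 2*z > -13)) && x >= -2
Before skip: (!(2*x + 2*z > -13)) && x >= -2
Before x := x: (!(2*x + 2*z > -13)) && x >= -2
Before skip: (!(2*x + 2*z > -13)) && x >= -2
Before x := 3*t + 6: (!(6*t + 2*z > -25)) && 3*t >= -8
Answer: WP = (!(6*t + 2*z > -25)) && 3*t >= -8


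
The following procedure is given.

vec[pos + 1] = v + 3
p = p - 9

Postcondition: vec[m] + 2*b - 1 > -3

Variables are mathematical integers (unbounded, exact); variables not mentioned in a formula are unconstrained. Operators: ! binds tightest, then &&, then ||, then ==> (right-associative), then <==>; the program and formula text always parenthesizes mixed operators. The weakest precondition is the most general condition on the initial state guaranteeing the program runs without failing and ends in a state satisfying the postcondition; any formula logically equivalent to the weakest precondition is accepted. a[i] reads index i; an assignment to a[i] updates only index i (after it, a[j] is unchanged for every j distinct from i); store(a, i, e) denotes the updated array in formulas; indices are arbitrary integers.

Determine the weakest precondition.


Working backward. After the program, the postcondition vec[m] + 2*b - 1 > -3 must hold; in canonical form it is vec[m] + 2*b > -2.
Before p := p - 9: vec[m] + 2*b > -2
Before vec[pos + 1] := v + 3: store(vec, pos + 1, v + 3)[m] + 2*b > -2
Answer: WP = store(vec, pos + 1, v + 3)[m] + 2*b > -2


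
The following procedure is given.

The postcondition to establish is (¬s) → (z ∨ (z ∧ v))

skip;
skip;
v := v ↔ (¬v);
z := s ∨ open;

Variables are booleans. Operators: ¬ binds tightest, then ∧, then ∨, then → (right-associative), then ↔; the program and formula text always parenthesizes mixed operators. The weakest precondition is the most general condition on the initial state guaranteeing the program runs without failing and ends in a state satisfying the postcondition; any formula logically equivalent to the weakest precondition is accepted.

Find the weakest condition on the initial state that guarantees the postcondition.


Working backward. After the program, (¬s) → (z ∨ (z ∧ v)) must hold.
Before z := s ∨ open: (¬s) → (s ∨ open ∨ ((s ∨ open) ∧ v))
Before v := v ↔ (¬v): (¬s) → (s ∨ open ∨ ((s ∨ open) ∧ (v ↔ (¬v))))
Before skip: (¬s) → (s ∨ open ∨ ((s ∨ open) ∧ (v ↔ (¬v))))
Before skip: (¬s) → (s ∨ open ∨ ((s ∨ open) ∧ (v ↔ (¬v))))
Answer: WP = (¬s) → (s ∨ open ∨ ((s ∨ open) ∧ (v ↔ (¬v))))


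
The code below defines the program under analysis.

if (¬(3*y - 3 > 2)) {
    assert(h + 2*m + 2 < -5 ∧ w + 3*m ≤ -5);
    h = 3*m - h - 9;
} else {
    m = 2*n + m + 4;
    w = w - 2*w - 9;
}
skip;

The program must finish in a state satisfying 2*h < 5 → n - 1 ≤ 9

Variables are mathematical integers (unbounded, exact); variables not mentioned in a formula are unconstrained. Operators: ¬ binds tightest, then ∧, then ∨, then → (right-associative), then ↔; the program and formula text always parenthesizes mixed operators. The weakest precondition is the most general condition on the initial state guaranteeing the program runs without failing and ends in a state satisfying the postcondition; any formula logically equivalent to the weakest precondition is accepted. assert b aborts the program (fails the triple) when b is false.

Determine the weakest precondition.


Working backward. After the program, the postcondition 2*h < 5 → n - 1 ≤ 9 must hold; in canonical form it is 2*h < 5 → n ≤ 10.
Before skip: 2*h < 5 → n ≤ 10
Then branch requires h + 2*m < -7 ∧ 3*m + w ≤ -5 ∧ (6*m < 2*h + 23 → n ≤ 10); else branch requires 2*h < 5 → n ≤ 10.
Before the if: ((¬(3*y > 5)) → (h + 2*m < -7 ∧ 3*m + w ≤ -5 ∧ (6*m < 2*h + 23 → n ≤ 10))) ∧ (3*y > 5 → (2*h < 5 → n ≤ 10))
Answer: WP = ((¬(3*y > 5)) → (h + 2*m < -7 ∧ 3*m + w ≤ -5 ∧ (6*m < 2*h + 23 → n ≤ 10))) ∧ (3*y > 5 → (2*h < 5 → n ≤ 10))


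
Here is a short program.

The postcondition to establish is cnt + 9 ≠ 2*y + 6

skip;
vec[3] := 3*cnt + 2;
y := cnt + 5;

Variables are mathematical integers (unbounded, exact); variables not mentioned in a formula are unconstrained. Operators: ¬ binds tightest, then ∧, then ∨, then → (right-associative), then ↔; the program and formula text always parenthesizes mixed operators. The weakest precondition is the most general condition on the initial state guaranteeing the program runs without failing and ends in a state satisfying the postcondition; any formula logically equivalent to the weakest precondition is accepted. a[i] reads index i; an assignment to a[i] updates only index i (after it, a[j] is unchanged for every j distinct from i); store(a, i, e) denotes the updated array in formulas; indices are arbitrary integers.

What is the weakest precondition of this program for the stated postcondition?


Working backward. After the program, the postcondition cnt + 9 ≠ 2*y + 6 must hold; in canonical form it is cnt ≠ 2*y - 3.
Before y := cnt + 5: cnt ≠ -7
Before vec[3] := 3*cnt + 2: cnt ≠ -7
Before skip: cnt ≠ -7
Answer: WP = cnt ≠ -7


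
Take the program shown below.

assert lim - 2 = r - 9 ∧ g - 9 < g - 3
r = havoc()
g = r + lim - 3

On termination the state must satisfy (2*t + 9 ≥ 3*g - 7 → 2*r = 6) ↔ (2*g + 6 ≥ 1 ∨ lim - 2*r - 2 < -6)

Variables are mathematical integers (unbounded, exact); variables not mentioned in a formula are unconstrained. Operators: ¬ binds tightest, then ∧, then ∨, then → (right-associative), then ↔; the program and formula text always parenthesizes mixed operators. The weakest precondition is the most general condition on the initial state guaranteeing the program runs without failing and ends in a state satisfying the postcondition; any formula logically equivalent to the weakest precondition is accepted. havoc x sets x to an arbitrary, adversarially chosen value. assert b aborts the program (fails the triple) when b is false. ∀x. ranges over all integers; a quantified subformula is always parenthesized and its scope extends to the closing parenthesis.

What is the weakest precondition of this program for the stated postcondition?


Working backward. After the program, the postcondition (2*t + 9 ≥ 3*g - 7 → 2*r = 6) ↔ (2*g + 6 ≥ 1 ∨ lim - 2*r - 2 < -6) must hold; in canonical form it is (2*t ≥ 3*g - 16 → 2*r = 6) ↔ (2*g ≥ -5 ∨ lim < 2*r - 4).
Before g := r + lim - 3: (2*t ≥ 3*lim + 3*r - 25 → 2*r = 6) ↔ (2*lim + 2*r ≥ 1 ∨ lim < 2*r - 4)
Before havoc r: ∀r_1. ((2*t ≥ 3*lim + 3*r_1 - 25 → 2*r_1 = 6) ↔ (2*lim + 2*r_1 ≥ 1 ∨ lim < 2*r_1 - 4))
Before assert lim - 2 = r - 9 ∧ g - 9 < g - 3: lim = r - 7 ∧ (∀r_1. ((2*t ≥ 3*lim + 3*r_1 - 25 → 2*r_1 = 6) ↔ (2*lim + 2*r_1 ≥ 1 ∨ lim < 2*r_1 - 4)))
Answer: WP = lim = r - 7 ∧ (∀r_1. ((2*t ≥ 3*lim + 3*r_1 - 25 → 2*r_1 = 6) ↔ (2*lim + 2*r_1 ≥ 1 ∨ lim < 2*r_1 - 4)))


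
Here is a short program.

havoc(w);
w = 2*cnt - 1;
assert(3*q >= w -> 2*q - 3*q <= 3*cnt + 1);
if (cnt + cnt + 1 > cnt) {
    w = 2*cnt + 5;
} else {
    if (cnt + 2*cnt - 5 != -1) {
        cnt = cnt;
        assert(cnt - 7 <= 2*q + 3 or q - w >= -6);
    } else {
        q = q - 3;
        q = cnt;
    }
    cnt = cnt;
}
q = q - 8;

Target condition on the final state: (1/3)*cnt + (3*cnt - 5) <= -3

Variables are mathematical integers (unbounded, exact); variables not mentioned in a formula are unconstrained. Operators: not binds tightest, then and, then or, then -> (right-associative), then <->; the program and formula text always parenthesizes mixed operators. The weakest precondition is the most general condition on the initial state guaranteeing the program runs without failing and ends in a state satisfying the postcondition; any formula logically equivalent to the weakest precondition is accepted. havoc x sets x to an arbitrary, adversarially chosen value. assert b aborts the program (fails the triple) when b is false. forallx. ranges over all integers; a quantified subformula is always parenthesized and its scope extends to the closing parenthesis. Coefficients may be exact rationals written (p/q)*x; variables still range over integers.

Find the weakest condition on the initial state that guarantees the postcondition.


Working backward. After the program, the postcondition (1/3)*cnt + (3*cnt - 5) <= -3 must hold; in canonical form it is (10/3)*cnt <= 2.
Before q := q - 8: (10/3)*cnt <= 2
Then branch requires (10/3)*cnt <= 2; else branch requires (3*cnt != 4 -> ((cnt <= 2*q + 10 or q >= w - 6) and (10/3)*cnt <= 2)) and ((not (3*cnt != 4)) -> (10/3)*cnt <= 2).
Before the if: (cnt > -1 -> (10/3)*cnt <= 2) and ((not (cnt > -1)) -> ((3*cnt != 4 -> ((cnt <= 2*q + 10 or q >= w - 6) and (10/3)*cnt <= 2)) and ((not (3*cnt != 4)) -> (10/3)*cnt <= 2)))
Before assert 3*q >= w -> 2*q - 3*q <= 3*cnt + 1: (3*q >= w -> 3*cnt + q >= -1) and (cnt > -1 -> (10/3)*cnt <= 2) and ((not (cnt > -1)) -> ((3*cnt != 4 -> ((cnt <= 2*q + 10 or q >= w - 6) and (10/3)*cnt <= 2)) and ((not (3*cnt != 4)) -> (10/3)*cnt <= 2)))
Before w := 2*cnt - 1: (3*q >= 2*cnt - 1 -> 3*cnt + q >= -1) and (cnt > -1 -> (10/3)*cnt <= 2) and ((not (cnt > -1)) -> ((3*cnt != 4 -> ((cnt <= 2*q + 10 or q >= 2*cnt - 7) and (10/3)*cnt <= 2)) and ((not (3*cnt != 4)) -> (10/3)*cnt <= 2)))
Before havoc w: (3*q >= 2*cnt - 1 -> 3*cnt + q >= -1) and (cnt > -1 -> (10/3)*cnt <= 2) and ((not (cnt > -1)) -> ((3*cnt != 4 -> ((cnt <= 2*q + 10 or q >= 2*cnt - 7) and (10/3)*cnt <= 2)) and ((not (3*cnt != 4)) -> (10/3)*cnt <= 2)))
Answer: WP = (3*q >= 2*cnt - 1 -> 3*cnt + q >= -1) and (cnt > -1 -> (10/3)*cnt <= 2) and ((not (cnt > -1)) -> ((3*cnt != 4 -> ((cnt <= 2*q + 10 or q >= 2*cnt - 7) and (10/3)*cnt <= 2)) and ((not (3*cnt != 4)) -> (10/3)*cnt <= 2)))


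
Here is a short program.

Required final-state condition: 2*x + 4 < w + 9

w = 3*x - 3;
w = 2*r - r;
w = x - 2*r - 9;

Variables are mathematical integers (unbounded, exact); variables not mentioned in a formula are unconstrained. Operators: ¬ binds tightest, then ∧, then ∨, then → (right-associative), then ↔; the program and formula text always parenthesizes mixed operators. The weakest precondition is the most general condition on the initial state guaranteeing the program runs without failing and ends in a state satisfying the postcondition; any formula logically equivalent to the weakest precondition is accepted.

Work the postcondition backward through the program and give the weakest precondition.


Working backward. After the program, the postcondition 2*x + 4 < w + 9 must hold; in canonical form it is 2*x < w + 5.
Before w := x - 2*r - 9: 2*r + x < -4
Before w := 2*r - r: 2*r + x < -4
Before w := 3*x - 3: 2*r + x < -4
Answer: WP = 2*r + x < -4


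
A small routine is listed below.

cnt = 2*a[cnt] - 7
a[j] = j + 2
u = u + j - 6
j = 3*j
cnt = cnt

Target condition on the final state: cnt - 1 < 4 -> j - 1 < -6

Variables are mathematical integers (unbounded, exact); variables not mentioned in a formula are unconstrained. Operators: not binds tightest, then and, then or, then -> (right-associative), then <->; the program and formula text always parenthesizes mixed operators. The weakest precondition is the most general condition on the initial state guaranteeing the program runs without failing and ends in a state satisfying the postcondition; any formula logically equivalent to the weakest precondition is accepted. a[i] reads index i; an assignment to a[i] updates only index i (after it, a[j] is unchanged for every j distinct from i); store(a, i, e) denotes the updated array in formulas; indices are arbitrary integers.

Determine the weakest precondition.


Working backward. After the program, the postcondition cnt - 1 < 4 -> j - 1 < -6 must hold; in canonical form it is cnt < 5 -> j < -5.
Before cnt := cnt: cnt < 5 -> j < -5
Before j := 3*j: cnt < 5 -> 3*j < -5
Before u := u + j - 6: cnt < 5 -> 3*j < -5
Before a[j] := j + 2: cnt < 5 -> 3*j < -5
Before cnt := 2*a[cnt] - 7: 2*a[cnt] < 12 -> 3*j < -5
Answer: WP = 2*a[cnt] < 12 -> 3*j < -5


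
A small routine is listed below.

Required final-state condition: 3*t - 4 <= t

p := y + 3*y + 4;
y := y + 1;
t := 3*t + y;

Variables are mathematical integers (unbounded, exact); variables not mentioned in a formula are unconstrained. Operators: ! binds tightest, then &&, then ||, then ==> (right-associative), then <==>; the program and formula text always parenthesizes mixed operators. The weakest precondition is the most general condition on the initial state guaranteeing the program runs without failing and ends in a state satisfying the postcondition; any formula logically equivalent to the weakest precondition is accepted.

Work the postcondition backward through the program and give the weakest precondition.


Working backward. After the program, the postcondition 3*t - 4 <= t must hold; in canonical form it is 2*t <= 4.
Before t := 3*t + y: 6*t + 2*y <= 4
Before y := y + 1: 6*t + 2*y <= 2
Before p := y + 3*y + 4: 6*t + 2*y <= 2
Answer: WP = 6*t + 2*y <= 2


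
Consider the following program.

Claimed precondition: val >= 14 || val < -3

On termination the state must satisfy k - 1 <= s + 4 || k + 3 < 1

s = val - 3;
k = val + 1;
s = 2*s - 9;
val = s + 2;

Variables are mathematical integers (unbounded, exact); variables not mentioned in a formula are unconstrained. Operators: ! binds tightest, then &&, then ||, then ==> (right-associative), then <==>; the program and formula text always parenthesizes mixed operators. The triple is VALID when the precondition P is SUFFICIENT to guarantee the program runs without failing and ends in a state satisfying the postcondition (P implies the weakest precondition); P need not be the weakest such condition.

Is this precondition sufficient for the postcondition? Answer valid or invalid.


Working backward. After the program, the postcondition k - 1 <= s + 4 || k + 3 < 1 must hold; in canonical form it is k <= s + 5 || k < -2.
Before val := s + 2: k <= s + 5 || k < -2
Before s := 2*s - 9: k <= 2*s - 4 || k < -2
Before k := val + 1: val <= 2*s - 5 || val < -3
Before s := val - 3: val >= 11 || val < -3
The weakest precondition is val >= 11 || val < -3.
Check whether val >= 14 || val < -3 implies it.
Every state satisfying the precondition satisfies the weakest precondition: the implication holds.
Answer: valid


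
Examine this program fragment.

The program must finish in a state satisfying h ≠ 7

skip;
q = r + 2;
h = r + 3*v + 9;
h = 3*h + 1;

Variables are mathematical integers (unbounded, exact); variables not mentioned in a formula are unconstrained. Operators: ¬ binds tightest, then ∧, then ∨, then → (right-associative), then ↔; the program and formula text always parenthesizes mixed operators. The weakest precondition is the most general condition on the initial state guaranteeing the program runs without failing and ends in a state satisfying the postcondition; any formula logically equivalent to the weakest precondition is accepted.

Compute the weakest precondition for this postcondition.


Working backward. After the program, h ≠ 7 must hold.
Before h := 3*h + 1: 3*h ≠ 6
Before h := r + 3*v + 9: 3*r + 9*v ≠ -21
Before q := r + 2: 3*r + 9*v ≠ -21
Before skip: 3*r + 9*v ≠ -21
Answer: WP = 3*r + 9*v ≠ -21


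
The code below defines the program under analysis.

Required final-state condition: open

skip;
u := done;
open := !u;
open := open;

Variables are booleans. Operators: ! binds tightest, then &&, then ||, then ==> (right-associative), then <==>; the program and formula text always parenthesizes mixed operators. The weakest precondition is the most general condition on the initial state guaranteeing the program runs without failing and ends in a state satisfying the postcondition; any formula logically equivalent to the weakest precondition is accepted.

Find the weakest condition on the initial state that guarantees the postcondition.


Working backward. After the program, open must hold.
Before open := open: open
Before open := !u: !u
Before u := done: !done
Before skip: !done
Answer: WP = !done


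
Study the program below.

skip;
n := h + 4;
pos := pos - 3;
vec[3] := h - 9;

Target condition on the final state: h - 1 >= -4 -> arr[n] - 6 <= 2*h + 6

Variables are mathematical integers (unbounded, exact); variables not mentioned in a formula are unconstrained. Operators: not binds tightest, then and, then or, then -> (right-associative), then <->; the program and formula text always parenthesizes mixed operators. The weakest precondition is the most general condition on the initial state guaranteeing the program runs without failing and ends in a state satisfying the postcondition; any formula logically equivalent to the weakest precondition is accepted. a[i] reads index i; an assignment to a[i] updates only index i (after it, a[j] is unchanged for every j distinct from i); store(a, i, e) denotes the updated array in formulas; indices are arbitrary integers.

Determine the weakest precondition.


Working backward. After the program, the postcondition h - 1 >= -4 -> arr[n] - 6 <= 2*h + 6 must hold; in canonical form it is h >= -3 -> arr[n] <= 2*h + 12.
Before vec[3] := h - 9: h >= -3 -> arr[n] <= 2*h + 12
Before pos := pos - 3: h >= -3 -> arr[n] <= 2*h + 12
Before n := h + 4: h >= -3 -> arr[h + 4] <= 2*h + 12
Before skip: h >= -3 -> arr[h + 4] <= 2*h + 12
Answer: WP = h >= -3 -> arr[h + 4] <= 2*h + 12


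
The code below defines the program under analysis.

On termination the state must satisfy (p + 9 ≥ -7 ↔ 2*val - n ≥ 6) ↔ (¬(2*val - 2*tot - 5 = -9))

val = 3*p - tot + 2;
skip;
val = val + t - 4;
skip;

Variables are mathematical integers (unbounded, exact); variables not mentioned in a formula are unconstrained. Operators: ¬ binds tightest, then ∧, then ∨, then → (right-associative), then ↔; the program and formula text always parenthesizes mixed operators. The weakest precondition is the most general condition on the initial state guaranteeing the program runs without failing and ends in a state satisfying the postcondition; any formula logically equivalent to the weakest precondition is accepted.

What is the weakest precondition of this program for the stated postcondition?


Working backward. After the program, the postcondition (p + 9 ≥ -7 ↔ 2*val - n ≥ 6) ↔ (¬(2*val - 2*tot - 5 = -9)) must hold; in canonical form it is (p ≥ -16 ↔ 2*val ≥ n + 6) ↔ (¬(2*val = 2*tot - 4)).
Before skip: (p ≥ -16 ↔ 2*val ≥ n + 6) ↔ (¬(2*val = 2*tot - 4))
Before val := val + t - 4: (p ≥ -16 ↔ 2*t + 2*val ≥ n + 14) ↔ (¬(2*t + 2*val = 2*tot + 4))
Before skip: (p ≥ -16 ↔ 2*t + 2*val ≥ n + 14) ↔ (¬(2*t + 2*val = 2*tot + 4))
Before val := 3*p - tot + 2: (p ≥ -16 ↔ 6*p + 2*t ≥ n + 2*tot + 10) ↔ (¬(6*p + 2*t = 4*tot))
Answer: WP = (p ≥ -16 ↔ 6*p + 2*t ≥ n + 2*tot + 10) ↔ (¬(6*p + 2*t = 4*tot))


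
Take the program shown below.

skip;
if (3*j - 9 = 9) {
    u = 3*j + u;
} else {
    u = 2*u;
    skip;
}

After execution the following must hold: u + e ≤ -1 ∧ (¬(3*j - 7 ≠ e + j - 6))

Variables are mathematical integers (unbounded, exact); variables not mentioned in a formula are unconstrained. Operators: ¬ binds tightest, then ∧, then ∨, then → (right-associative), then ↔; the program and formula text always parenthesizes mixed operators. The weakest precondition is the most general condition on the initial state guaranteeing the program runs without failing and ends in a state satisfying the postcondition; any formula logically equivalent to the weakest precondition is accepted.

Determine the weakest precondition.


Working backward. After the program, the postcondition u + e ≤ -1 ∧ (¬(3*j - 7 ≠ e + j - 6)) must hold; in canonical form it is e + u ≤ -1 ∧ (¬(2*j ≠ e + 1)).
Then branch requires e + 3*j + u ≤ -1 ∧ (¬(2*j ≠ e + 1)); else branch requires e + 2*u ≤ -1 ∧ (¬(2*j ≠ e + 1)).
Before the if: (3*j = 18 → (e + 3*j + u ≤ -1 ∧ (¬(2*j ≠ e + 1)))) ∧ ((¬(3*j = 18)) → (e + 2*u ≤ -1 ∧ (¬(2*j ≠ e + 1))))
Before skip: (3*j = 18 → (e + 3*j + u ≤ -1 ∧ (¬(2*j ≠ e + 1)))) ∧ ((¬(3*j = 18)) → (e + 2*u ≤ -1 ∧ (¬(2*j ≠ e + 1))))
Answer: WP = (3*j = 18 → (e + 3*j + u ≤ -1 ∧ (¬(2*j ≠ e + 1)))) ∧ ((¬(3*j = 18)) → (e + 2*u ≤ -1 ∧ (¬(2*j ≠ e + 1))))


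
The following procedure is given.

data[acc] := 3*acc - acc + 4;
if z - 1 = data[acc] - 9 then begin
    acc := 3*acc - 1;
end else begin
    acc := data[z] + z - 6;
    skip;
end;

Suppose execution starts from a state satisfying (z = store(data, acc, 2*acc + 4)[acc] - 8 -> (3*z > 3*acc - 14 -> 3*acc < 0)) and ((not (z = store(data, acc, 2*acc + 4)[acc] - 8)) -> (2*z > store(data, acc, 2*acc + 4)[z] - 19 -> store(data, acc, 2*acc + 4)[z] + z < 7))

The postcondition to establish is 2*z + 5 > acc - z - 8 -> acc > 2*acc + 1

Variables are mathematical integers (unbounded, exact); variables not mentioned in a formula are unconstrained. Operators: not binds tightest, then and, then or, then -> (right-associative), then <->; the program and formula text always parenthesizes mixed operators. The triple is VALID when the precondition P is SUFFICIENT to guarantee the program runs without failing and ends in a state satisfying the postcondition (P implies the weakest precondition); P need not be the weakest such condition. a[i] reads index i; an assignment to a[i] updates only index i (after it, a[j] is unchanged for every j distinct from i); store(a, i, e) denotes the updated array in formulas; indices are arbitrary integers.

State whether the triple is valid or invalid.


Working backward. After the program, the postcondition 2*z + 5 > acc - z - 8 -> acc > 2*acc + 1 must hold; in canonical form it is 3*z > acc - 13 -> acc < -1.
Then branch requires 3*z > 3*acc - 14 -> 3*acc < 0; else branch requires 2*z > data[z] - 19 -> data[z] + z < 5.
Before the if: (z = data[acc] - 8 -> (3*z > 3*acc - 14 -> 3*acc < 0)) and ((not (z = data[acc] - 8)) -> (2*z > data[z] - 19 -> data[z] + z < 5))
Before data[acc] := 3*acc - acc + 4: (z = store(data, acc, 2*acc + 4)[acc] - 8 -> (3*z > 3*acc - 14 -> 3*acc < 0)) and ((not (z = store(data, acc, 2*acc + 4)[acc] - 8)) -> (2*z > store(data, acc, 2*acc + 4)[z] - 19 -> store(data, acc, 2*acc + 4)[z] + z < 5))
The weakest precondition is (z = store(data, acc, 2*acc + 4)[acc] - 8 -> (3*z > 3*acc - 14 -> 3*acc < 0)) and ((not (z = store(data, acc, 2*acc + 4)[acc] - 8)) -> (2*z > store(data, acc, 2*acc + 4)[z] - 19 -> store(data, acc, 2*acc + 4)[z] + z < 5)).
Check whether (z = store(data, acc, 2*acc + 4)[acc] - 8 -> (3*z > 3*acc - 14 -> 3*acc < 0)) and ((not (z = store(data, acc, 2*acc + 4)[acc] - 8)) -> (2*z > store(data, acc, 2*acc + 4)[z] - 19 -> store(data, acc, 2*acc + 4)[z] + z < 7)) implies it.
Countermodel: at the initial state acc = 2, data = {[-1] = 6, [2] = 3, elsewhere 3}, z = -1, the precondition holds but the weakest precondition fails.
Answer: invalid
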